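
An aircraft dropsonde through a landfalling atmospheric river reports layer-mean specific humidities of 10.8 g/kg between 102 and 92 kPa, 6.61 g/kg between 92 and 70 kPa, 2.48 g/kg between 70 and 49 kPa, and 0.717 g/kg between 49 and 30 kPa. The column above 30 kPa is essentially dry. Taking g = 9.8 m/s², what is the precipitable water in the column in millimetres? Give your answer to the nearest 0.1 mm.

PW ≈ 32.6 mm

Precipitable water is the column-integrated vapour mass per unit area: PW = (1/g) Σ q̄ Δp, with q in kg/kg and Δp in Pa (1 kg/m² of water = 1 mm).
Layer 102–92 kPa: Δp = 100 hPa = 10000 Pa, q̄ = 0.0108 kg/kg → 0.0108 × 10000 / 9.8 = 11.02 mm
Layer 92–70 kPa: Δp = 220 hPa = 22000 Pa, q̄ = 0.00661 kg/kg → 0.00661 × 22000 / 9.8 = 14.84 mm
Layer 70–49 kPa: Δp = 210 hPa = 21000 Pa, q̄ = 0.00248 kg/kg → 0.00248 × 21000 / 9.8 = 5.31 mm
Layer 49–30 kPa: Δp = 190 hPa = 19000 Pa, q̄ = 0.000717 kg/kg → 0.000717 × 19000 / 9.8 = 1.39 mm
PW = 11.02 + 14.84 + 5.31 + 1.39 = 32.56 ≈ 32.6 mm.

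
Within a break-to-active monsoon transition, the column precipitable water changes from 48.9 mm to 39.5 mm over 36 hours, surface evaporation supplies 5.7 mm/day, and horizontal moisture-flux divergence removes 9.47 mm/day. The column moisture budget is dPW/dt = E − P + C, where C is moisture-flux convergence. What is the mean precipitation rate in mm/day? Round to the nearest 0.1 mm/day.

P ≈ 2.5 mm/day

dPW/dt = (39.5 − 48.9) mm / (36/24 day) = -6.267 mm/day.
P = E + C − dPW/dt = 5.7 + (-9.47) − (-6.267) = 2.5 mm/day.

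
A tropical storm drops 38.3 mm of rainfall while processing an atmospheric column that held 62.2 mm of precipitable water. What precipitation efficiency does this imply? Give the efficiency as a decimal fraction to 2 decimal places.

ε = rainfall / PW = 38.3 / 62.2 = 0.62.

ε ≈ 0.62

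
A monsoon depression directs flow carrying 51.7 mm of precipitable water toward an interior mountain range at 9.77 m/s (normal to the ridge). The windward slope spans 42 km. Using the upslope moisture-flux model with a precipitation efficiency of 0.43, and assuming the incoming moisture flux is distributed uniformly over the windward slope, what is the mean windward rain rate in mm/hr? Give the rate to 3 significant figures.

Incoming column moisture flux per unit ridge length: F = V × PW = 9.77 × 51.7 = 505.109 mm·m/s.
Spread over the 42 km slope with efficiency ε = 0.43: R = ε·F/W = 0.43 × 505.109 / 42000 m = 5.171e-03 mm/s.
R = 5.171e-03 × 3600 = 18.6 mm/hr.

R ≈ 18.6 mm/hr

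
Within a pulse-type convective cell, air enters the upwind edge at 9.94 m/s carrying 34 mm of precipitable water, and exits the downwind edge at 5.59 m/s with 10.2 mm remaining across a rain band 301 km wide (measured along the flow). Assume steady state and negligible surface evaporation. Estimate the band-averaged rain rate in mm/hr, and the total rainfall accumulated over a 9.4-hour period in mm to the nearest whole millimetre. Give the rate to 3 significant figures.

Column moisture flux per unit crosswind length is F = V × PW.
Inflow: F_in = 9.94 × 34 = 337.96 mm·m/s
Outflow: F_out = 5.59 × 10.2 = 57.018 mm·m/s
Steady-state rate R = (F_in − F_out)/L = (337.96 − 57.018) / 301000 m = 9.334e-04 mm/s.
R = 9.334e-04 × 3600 = 3.36 mm/hr.
Over 9.4 h: total = 3.36 × 9.4 = 31.584 ≈ 32 mm.

R ≈ 3.36 mm/hr; total ≈ 32 mm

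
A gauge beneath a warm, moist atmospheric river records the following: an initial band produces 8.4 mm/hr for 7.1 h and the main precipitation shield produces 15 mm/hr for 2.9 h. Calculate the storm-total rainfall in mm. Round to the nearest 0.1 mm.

Total = Σ Rᵢ Δtᵢ = 8.4 × 7.1 + 15 × 2.9
      = 59.64 + 43.5 = 103.1 mm.

total ≈ 103.1 mm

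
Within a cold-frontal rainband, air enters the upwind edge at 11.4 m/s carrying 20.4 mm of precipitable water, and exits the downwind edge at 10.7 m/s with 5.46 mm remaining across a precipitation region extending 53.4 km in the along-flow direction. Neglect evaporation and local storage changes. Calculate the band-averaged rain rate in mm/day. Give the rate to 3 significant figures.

R ≈ 282 mm/day

Column moisture flux per unit crosswind length is F = V × PW.
Inflow: F_in = 11.4 × 20.4 = 232.56 mm·m/s
Outflow: F_out = 10.7 × 5.46 = 58.422 mm·m/s
Steady-state rate R = (F_in − F_out)/L = (232.56 − 58.422) / 53400 m = 3.261e-03 mm/s.
R = 3.261e-03 × 3600 × 24 = 282 mm/day.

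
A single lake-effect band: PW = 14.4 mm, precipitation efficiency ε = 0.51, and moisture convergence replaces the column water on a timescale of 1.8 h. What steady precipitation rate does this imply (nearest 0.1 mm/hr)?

R ≈ 4.1 mm/hr

Each overturning extracts ε × PW = 0.51 × 14.4 = 7.344 mm.
Rate = ε·PW / τ = 7.344 / 1.8 h = 4.1 mm/hr.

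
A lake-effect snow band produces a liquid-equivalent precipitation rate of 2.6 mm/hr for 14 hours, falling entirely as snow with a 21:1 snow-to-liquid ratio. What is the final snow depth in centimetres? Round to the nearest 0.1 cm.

snow depth ≈ 76.4 cm

Liquid-equivalent depth = 2.6 × 14 = 36.4 mm.
Snow depth = 36.4 mm × 21 = 764.4 mm = 76.4 cm.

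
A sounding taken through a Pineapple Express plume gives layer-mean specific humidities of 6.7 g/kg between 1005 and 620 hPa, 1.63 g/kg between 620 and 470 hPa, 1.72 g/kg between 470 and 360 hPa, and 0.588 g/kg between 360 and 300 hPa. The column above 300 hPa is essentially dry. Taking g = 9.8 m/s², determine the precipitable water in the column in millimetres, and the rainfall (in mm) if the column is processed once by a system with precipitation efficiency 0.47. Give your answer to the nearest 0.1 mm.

Precipitable water is the column-integrated vapour mass per unit area: PW = (1/g) Σ q̄ Δp, with q in kg/kg and Δp in Pa (1 kg/m² of water = 1 mm).
Layer 1005–620 hPa: Δp = 385 hPa = 38500 Pa, q̄ = 0.0067 kg/kg → 0.0067 × 38500 / 9.8 = 26.32 mm
Layer 620–470 hPa: Δp = 150 hPa = 15000 Pa, q̄ = 0.00163 kg/kg → 0.00163 × 15000 / 9.8 = 2.49 mm
Layer 470–360 hPa: Δp = 110 hPa = 11000 Pa, q̄ = 0.00172 kg/kg → 0.00172 × 11000 / 9.8 = 1.93 mm
Layer 360–300 hPa: Δp = 60 hPa = 6000 Pa, q̄ = 0.000588 kg/kg → 0.000588 × 6000 / 9.8 = 0.36 mm
PW = 26.32 + 2.49 + 1.93 + 0.36 = 31.10 ≈ 31.1 mm.
Rainfall = ε × PW = 0.47 × 31.1 = 14.6 mm.

PW ≈ 31.1 mm; rainfall ≈ 14.6 mm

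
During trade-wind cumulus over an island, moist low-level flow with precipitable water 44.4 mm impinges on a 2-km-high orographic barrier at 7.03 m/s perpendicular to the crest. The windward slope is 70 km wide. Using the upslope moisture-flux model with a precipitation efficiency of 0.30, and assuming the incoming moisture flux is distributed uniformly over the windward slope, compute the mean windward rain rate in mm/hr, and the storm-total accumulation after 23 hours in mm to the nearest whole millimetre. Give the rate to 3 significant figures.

R ≈ 4.82 mm/hr; total ≈ 111 mm

Incoming column moisture flux per unit ridge length: F = V × PW = 7.03 × 44.4 = 312.132 mm·m/s.
Spread over the 70 km slope with efficiency ε = 0.30: R = ε·F/W = 0.30 × 312.132 / 70000 m = 1.338e-03 mm/s.
R = 1.338e-03 × 3600 = 4.82 mm/hr.
Over 23 h: total = 4.82 × 23 = 110.86 ≈ 111 mm.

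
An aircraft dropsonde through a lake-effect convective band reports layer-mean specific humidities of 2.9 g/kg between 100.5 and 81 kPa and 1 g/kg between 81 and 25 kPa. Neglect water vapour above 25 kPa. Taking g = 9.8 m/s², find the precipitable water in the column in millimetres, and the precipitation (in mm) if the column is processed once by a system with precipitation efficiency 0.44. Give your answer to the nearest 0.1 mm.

PW ≈ 11.5 mm; precipitation ≈ 5.1 mm

Precipitable water is the column-integrated vapour mass per unit area: PW = (1/g) Σ q̄ Δp, with q in kg/kg and Δp in Pa (1 kg/m² of water = 1 mm).
Layer 100.5–81 kPa: Δp = 195 hPa = 19500 Pa, q̄ = 0.0029 kg/kg → 0.0029 × 19500 / 9.8 = 5.77 mm
Layer 81–25 kPa: Δp = 560 hPa = 56000 Pa, q̄ = 0.001 kg/kg → 0.001 × 56000 / 9.8 = 5.71 mm
PW = 5.77 + 5.71 = 11.48 ≈ 11.5 mm.
Precipitation = ε × PW = 0.44 × 11.5 = 5.1 mm.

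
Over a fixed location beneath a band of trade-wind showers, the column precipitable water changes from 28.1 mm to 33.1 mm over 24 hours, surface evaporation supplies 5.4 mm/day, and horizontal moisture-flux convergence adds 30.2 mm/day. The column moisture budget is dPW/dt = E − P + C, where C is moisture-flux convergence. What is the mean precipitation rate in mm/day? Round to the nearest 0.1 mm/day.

dPW/dt = (33.1 − 28.1) mm / (24/24 day) = +5.000 mm/day.
P = E + C − dPW/dt = 5.4 + (30.2) − (+5.000) = 30.6 mm/day.

P ≈ 30.6 mm/day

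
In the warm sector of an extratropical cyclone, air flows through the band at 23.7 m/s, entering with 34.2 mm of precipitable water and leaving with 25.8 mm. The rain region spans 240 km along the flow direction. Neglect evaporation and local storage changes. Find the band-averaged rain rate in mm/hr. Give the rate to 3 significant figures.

R ≈ 2.99 mm/hr

Column moisture flux per unit crosswind length is F = V × PW.
Inflow: F_in = 23.7 × 34.2 = 810.54 mm·m/s
Outflow: F_out = 23.7 × 25.8 = 611.46 mm·m/s
Steady-state rate R = (F_in − F_out)/L = (810.54 − 611.46) / 240000 m = 8.295e-04 mm/s.
R = 8.295e-04 × 3600 = 2.99 mm/hr.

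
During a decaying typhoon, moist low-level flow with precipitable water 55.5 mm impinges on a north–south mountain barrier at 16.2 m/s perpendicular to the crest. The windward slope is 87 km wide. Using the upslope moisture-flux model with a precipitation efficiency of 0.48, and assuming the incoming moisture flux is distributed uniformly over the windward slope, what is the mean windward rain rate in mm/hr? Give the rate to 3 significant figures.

R ≈ 17.9 mm/hr

Incoming column moisture flux per unit ridge length: F = V × PW = 16.2 × 55.5 = 899.1 mm·m/s.
Spread over the 87 km slope with efficiency ε = 0.48: R = ε·F/W = 0.48 × 899.1 / 87000 m = 4.961e-03 mm/s.
R = 4.961e-03 × 3600 = 17.9 mm/hr.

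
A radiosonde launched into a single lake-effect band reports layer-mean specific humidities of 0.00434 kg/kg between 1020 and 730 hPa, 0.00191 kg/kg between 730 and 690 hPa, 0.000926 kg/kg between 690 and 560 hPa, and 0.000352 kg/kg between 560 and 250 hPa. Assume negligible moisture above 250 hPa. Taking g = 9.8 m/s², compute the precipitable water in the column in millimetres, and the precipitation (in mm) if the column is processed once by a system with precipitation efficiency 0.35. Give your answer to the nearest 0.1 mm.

Precipitable water is the column-integrated vapour mass per unit area: PW = (1/g) Σ q̄ Δp, with q in kg/kg and Δp in Pa (1 kg/m² of water = 1 mm).
Layer 1020–730 hPa: Δp = 290 hPa = 29000 Pa, q̄ = 0.00434 kg/kg → 0.00434 × 29000 / 9.8 = 12.84 mm
Layer 730–690 hPa: Δp = 40 hPa = 4000 Pa, q̄ = 0.00191 kg/kg → 0.00191 × 4000 / 9.8 = 0.78 mm
Layer 690–560 hPa: Δp = 130 hPa = 13000 Pa, q̄ = 0.000926 kg/kg → 0.000926 × 13000 / 9.8 = 1.23 mm
Layer 560–250 hPa: Δp = 310 hPa = 31000 Pa, q̄ = 0.000352 kg/kg → 0.000352 × 31000 / 9.8 = 1.11 mm
PW = 12.84 + 0.78 + 1.23 + 1.11 = 15.96 ≈ 16.0 mm.
Precipitation = ε × PW = 0.35 × 16.0 = 5.6 mm.

PW ≈ 16.0 mm; precipitation ≈ 5.6 mm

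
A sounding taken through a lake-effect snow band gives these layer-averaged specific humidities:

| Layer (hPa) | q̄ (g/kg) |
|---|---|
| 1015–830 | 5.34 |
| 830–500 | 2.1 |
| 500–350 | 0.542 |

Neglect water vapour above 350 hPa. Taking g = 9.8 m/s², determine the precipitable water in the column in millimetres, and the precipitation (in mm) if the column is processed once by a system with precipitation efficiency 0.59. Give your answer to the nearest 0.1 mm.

PW ≈ 18.0 mm; precipitation ≈ 10.6 mm

Precipitable water is the column-integrated vapour mass per unit area: PW = (1/g) Σ q̄ Δp, with q in kg/kg and Δp in Pa (1 kg/m² of water = 1 mm).
Layer 1015–830 hPa: Δp = 185 hPa = 18500 Pa, q̄ = 0.00534 kg/kg → 0.00534 × 18500 / 9.8 = 10.08 mm
Layer 830–500 hPa: Δp = 330 hPa = 33000 Pa, q̄ = 0.0021 kg/kg → 0.0021 × 33000 / 9.8 = 7.07 mm
Layer 500–350 hPa: Δp = 150 hPa = 15000 Pa, q̄ = 0.000542 kg/kg → 0.000542 × 15000 / 9.8 = 0.83 mm
PW = 10.08 + 7.07 + 0.83 = 17.98 ≈ 18.0 mm.
Precipitation = ε × PW = 0.59 × 18.0 = 10.6 mm.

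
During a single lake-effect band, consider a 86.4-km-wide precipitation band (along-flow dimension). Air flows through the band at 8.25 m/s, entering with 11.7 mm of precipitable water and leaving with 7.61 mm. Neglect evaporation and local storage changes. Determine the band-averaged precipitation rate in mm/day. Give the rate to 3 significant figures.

R ≈ 33.7 mm/day

Column moisture flux per unit crosswind length is F = V × PW.
Inflow: F_in = 8.25 × 11.7 = 96.525 mm·m/s
Outflow: F_out = 8.25 × 7.61 = 62.7825 mm·m/s
Steady-state rate R = (F_in − F_out)/L = (96.525 − 62.7825) / 86400 m = 3.905e-04 mm/s.
R = 3.905e-04 × 3600 × 24 = 33.7 mm/day.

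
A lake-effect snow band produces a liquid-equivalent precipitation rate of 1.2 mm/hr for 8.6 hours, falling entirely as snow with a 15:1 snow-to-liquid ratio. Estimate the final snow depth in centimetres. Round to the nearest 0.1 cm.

snow depth ≈ 15.5 cm

Liquid-equivalent depth = 1.2 × 8.6 = 10.32 mm.
Snow depth = 10.32 mm × 15 = 154.8 mm = 15.5 cm.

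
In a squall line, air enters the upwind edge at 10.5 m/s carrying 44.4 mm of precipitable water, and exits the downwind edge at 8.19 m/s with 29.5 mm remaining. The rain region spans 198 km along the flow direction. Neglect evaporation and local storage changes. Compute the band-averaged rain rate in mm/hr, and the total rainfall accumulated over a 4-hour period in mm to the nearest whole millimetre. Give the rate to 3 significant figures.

Column moisture flux per unit crosswind length is F = V × PW.
Inflow: F_in = 10.5 × 44.4 = 466.2 mm·m/s
Outflow: F_out = 8.19 × 29.5 = 241.605 mm·m/s
Steady-state rate R = (F_in − F_out)/L = (466.2 − 241.605) / 198000 m = 1.134e-03 mm/s.
R = 1.134e-03 × 3600 = 4.08 mm/hr.
Over 4 h: total = 4.08 × 4 = 16.32 ≈ 16 mm.

R ≈ 4.08 mm/hr; total ≈ 16 mm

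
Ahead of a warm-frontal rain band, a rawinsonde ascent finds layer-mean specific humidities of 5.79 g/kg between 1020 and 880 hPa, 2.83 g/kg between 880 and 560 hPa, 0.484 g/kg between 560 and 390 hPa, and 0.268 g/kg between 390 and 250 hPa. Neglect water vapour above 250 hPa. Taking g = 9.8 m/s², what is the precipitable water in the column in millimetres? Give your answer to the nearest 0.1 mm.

PW ≈ 18.7 mm

Precipitable water is the column-integrated vapour mass per unit area: PW = (1/g) Σ q̄ Δp, with q in kg/kg and Δp in Pa (1 kg/m² of water = 1 mm).
Layer 1020–880 hPa: Δp = 140 hPa = 14000 Pa, q̄ = 0.00579 kg/kg → 0.00579 × 14000 / 9.8 = 8.27 mm
Layer 880–560 hPa: Δp = 320 hPa = 32000 Pa, q̄ = 0.00283 kg/kg → 0.00283 × 32000 / 9.8 = 9.24 mm
Layer 560–390 hPa: Δp = 170 hPa = 17000 Pa, q̄ = 0.000484 kg/kg → 0.000484 × 17000 / 9.8 = 0.84 mm
Layer 390–250 hPa: Δp = 140 hPa = 14000 Pa, q̄ = 0.000268 kg/kg → 0.000268 × 14000 / 9.8 = 0.38 mm
PW = 8.27 + 9.24 + 0.84 + 0.38 = 18.73 ≈ 18.7 mm.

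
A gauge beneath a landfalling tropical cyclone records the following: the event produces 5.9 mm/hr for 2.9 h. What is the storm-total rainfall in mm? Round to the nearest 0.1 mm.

Total = Σ Rᵢ Δtᵢ = 5.9 × 2.9
      = 17.11 = 17.1 mm.

total ≈ 17.1 mm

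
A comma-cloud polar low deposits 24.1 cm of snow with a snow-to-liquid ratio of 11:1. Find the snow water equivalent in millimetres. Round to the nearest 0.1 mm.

SWE = snow depth / ratio = 24.1 cm / 11 = 2.191 cm = 21.9 mm.

SWE ≈ 21.9 mm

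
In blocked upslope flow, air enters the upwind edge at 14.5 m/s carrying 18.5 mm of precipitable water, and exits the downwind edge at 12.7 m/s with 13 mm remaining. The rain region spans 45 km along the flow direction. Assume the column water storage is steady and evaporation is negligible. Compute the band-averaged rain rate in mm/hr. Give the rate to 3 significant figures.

R ≈ 8.25 mm/hr

Column moisture flux per unit crosswind length is F = V × PW.
Inflow: F_in = 14.5 × 18.5 = 268.25 mm·m/s
Outflow: F_out = 12.7 × 13 = 165.1 mm·m/s
Steady-state rate R = (F_in − F_out)/L = (268.25 − 165.1) / 45000 m = 2.292e-03 mm/s.
R = 2.292e-03 × 3600 = 8.25 mm/hr.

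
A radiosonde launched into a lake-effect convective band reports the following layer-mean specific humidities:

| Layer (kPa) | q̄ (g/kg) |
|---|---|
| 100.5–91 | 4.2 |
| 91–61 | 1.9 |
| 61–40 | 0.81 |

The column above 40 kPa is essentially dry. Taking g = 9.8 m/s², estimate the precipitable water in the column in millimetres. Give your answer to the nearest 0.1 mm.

PW ≈ 11.6 mm

Precipitable water is the column-integrated vapour mass per unit area: PW = (1/g) Σ q̄ Δp, with q in kg/kg and Δp in Pa (1 kg/m² of water = 1 mm).
Layer 100.5–91 kPa: Δp = 95 hPa = 9500 Pa, q̄ = 0.0042 kg/kg → 0.0042 × 9500 / 9.8 = 4.07 mm
Layer 91–61 kPa: Δp = 300 hPa = 30000 Pa, q̄ = 0.0019 kg/kg → 0.0019 × 30000 / 9.8 = 5.82 mm
Layer 61–40 kPa: Δp = 210 hPa = 21000 Pa, q̄ = 0.00081 kg/kg → 0.00081 × 21000 / 9.8 = 1.74 mm
PW = 4.07 + 5.82 + 1.74 = 11.63 ≈ 11.6 mm.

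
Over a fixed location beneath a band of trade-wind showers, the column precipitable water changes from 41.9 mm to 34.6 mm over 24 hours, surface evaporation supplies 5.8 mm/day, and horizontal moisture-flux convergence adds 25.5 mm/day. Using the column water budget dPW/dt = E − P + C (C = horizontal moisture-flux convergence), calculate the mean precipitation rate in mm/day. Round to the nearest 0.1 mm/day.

dPW/dt = (34.6 − 41.9) mm / (24/24 day) = -7.300 mm/day.
P = E + C − dPW/dt = 5.8 + (25.5) − (-7.300) = 38.6 mm/day.

P ≈ 38.6 mm/day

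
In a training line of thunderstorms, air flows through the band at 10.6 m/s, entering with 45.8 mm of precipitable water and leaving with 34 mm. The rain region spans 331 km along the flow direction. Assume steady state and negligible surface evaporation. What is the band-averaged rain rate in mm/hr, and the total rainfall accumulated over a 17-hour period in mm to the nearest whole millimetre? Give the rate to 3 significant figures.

R ≈ 1.36 mm/hr; total ≈ 23 mm

Column moisture flux per unit crosswind length is F = V × PW.
Inflow: F_in = 10.6 × 45.8 = 485.48 mm·m/s
Outflow: F_out = 10.6 × 34 = 360.4 mm·m/s
Steady-state rate R = (F_in − F_out)/L = (485.48 − 360.4) / 331000 m = 3.779e-04 mm/s.
R = 3.779e-04 × 3600 = 1.36 mm/hr.
Over 17 h: total = 1.36 × 17 = 23.12 ≈ 23 mm.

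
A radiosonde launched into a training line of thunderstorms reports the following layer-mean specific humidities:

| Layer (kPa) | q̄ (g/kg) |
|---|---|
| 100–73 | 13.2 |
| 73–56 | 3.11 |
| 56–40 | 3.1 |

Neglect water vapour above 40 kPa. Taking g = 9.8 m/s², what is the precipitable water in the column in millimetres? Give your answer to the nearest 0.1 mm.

PW ≈ 46.8 mm

Precipitable water is the column-integrated vapour mass per unit area: PW = (1/g) Σ q̄ Δp, with q in kg/kg and Δp in Pa (1 kg/m² of water = 1 mm).
Layer 100–73 kPa: Δp = 270 hPa = 27000 Pa, q̄ = 0.0132 kg/kg → 0.0132 × 27000 / 9.8 = 36.37 mm
Layer 73–56 kPa: Δp = 170 hPa = 17000 Pa, q̄ = 0.00311 kg/kg → 0.00311 × 17000 / 9.8 = 5.39 mm
Layer 56–40 kPa: Δp = 160 hPa = 16000 Pa, q̄ = 0.0031 kg/kg → 0.0031 × 16000 / 9.8 = 5.06 mm
PW = 36.37 + 5.39 + 5.06 = 46.82 ≈ 46.8 mm.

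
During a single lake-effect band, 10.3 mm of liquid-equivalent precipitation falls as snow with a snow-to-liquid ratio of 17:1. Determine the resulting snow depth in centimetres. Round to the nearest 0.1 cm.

Snow depth = liquid × ratio = 10.3 mm × 17 = 175.1 mm = 17.5 cm.

snow depth ≈ 17.5 cm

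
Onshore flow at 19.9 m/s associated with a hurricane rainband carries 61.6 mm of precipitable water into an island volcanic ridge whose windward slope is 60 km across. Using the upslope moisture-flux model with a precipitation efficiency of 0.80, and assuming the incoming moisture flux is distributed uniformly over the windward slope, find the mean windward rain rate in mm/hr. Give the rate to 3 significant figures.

Incoming column moisture flux per unit ridge length: F = V × PW = 19.9 × 61.6 = 1225.84 mm·m/s.
Spread over the 60 km slope with efficiency ε = 0.80: R = ε·F/W = 0.80 × 1225.84 / 60000 m = 1.634e-02 mm/s.
R = 1.634e-02 × 3600 = 58.8 mm/hr.

R ≈ 58.8 mm/hr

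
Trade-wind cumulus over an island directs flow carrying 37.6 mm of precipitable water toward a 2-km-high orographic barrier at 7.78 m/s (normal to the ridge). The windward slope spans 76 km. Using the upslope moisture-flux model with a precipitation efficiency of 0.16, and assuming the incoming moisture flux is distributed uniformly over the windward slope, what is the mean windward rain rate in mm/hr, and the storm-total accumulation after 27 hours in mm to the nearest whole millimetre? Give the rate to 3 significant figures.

R ≈ 2.22 mm/hr; total ≈ 60 mm

Incoming column moisture flux per unit ridge length: F = V × PW = 7.78 × 37.6 = 292.528 mm·m/s.
Spread over the 76 km slope with efficiency ε = 0.16: R = ε·F/W = 0.16 × 292.528 / 76000 m = 6.158e-04 mm/s.
R = 6.158e-04 × 3600 = 2.22 mm/hr.
Over 27 h: total = 2.22 × 27 = 59.94 ≈ 60 mm.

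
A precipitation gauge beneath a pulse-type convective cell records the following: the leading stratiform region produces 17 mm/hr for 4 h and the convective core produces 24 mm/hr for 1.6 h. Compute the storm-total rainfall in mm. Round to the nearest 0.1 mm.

total ≈ 106.4 mm

Total = Σ Rᵢ Δtᵢ = 17 × 4 + 24 × 1.6
      = 68 + 38.4 = 106.4 mm.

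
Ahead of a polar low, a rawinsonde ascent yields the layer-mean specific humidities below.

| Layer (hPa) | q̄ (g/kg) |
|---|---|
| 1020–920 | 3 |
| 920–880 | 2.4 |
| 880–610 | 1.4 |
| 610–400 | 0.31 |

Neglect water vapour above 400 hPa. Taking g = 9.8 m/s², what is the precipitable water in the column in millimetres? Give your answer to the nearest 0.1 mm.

Precipitable water is the column-integrated vapour mass per unit area: PW = (1/g) Σ q̄ Δp, with q in kg/kg and Δp in Pa (1 kg/m² of water = 1 mm).
Layer 1020–920 hPa: Δp = 100 hPa = 10000 Pa, q̄ = 0.003 kg/kg → 0.003 × 10000 / 9.8 = 3.06 mm
Layer 920–880 hPa: Δp = 40 hPa = 4000 Pa, q̄ = 0.0024 kg/kg → 0.0024 × 4000 / 9.8 = 0.98 mm
Layer 880–610 hPa: Δp = 270 hPa = 27000 Pa, q̄ = 0.0014 kg/kg → 0.0014 × 27000 / 9.8 = 3.86 mm
Layer 610–400 hPa: Δp = 210 hPa = 21000 Pa, q̄ = 0.00031 kg/kg → 0.00031 × 21000 / 9.8 = 0.66 mm
PW = 3.06 + 0.98 + 3.86 + 0.66 = 8.56 ≈ 8.6 mm.

PW ≈ 8.6 mm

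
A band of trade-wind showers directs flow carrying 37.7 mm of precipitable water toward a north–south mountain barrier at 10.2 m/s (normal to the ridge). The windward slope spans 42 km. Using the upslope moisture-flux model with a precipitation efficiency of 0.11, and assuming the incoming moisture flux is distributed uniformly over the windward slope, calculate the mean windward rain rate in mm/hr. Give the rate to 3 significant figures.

Incoming column moisture flux per unit ridge length: F = V × PW = 10.2 × 37.7 = 384.54 mm·m/s.
Spread over the 42 km slope with efficiency ε = 0.11: R = ε·F/W = 0.11 × 384.54 / 42000 m = 1.007e-03 mm/s.
R = 1.007e-03 × 3600 = 3.63 mm/hr.

R ≈ 3.63 mm/hr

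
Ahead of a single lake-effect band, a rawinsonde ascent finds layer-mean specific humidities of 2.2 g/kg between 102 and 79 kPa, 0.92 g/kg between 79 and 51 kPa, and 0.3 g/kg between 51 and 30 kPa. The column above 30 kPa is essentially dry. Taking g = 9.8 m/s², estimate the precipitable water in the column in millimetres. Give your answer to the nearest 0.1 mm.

Precipitable water is the column-integrated vapour mass per unit area: PW = (1/g) Σ q̄ Δp, with q in kg/kg and Δp in Pa (1 kg/m² of water = 1 mm).
Layer 102–79 kPa: Δp = 230 hPa = 23000 Pa, q̄ = 0.0022 kg/kg → 0.0022 × 23000 / 9.8 = 5.16 mm
Layer 79–51 kPa: Δp = 280 hPa = 28000 Pa, q̄ = 0.00092 kg/kg → 0.00092 × 28000 / 9.8 = 2.63 mm
Layer 51–30 kPa: Δp = 210 hPa = 21000 Pa, q̄ = 0.0003 kg/kg → 0.0003 × 21000 / 9.8 = 0.64 mm
PW = 5.16 + 2.63 + 0.64 = 8.43 ≈ 8.4 mm.

PW ≈ 8.4 mm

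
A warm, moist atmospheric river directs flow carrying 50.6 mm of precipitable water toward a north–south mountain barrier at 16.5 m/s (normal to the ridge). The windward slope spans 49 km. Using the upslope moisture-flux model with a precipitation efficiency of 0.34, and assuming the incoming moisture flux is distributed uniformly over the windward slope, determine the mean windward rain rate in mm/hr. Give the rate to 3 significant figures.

Incoming column moisture flux per unit ridge length: F = V × PW = 16.5 × 50.6 = 834.9 mm·m/s.
Spread over the 49 km slope with efficiency ε = 0.34: R = ε·F/W = 0.34 × 834.9 / 49000 m = 5.793e-03 mm/s.
R = 5.793e-03 × 3600 = 20.9 mm/hr.

R ≈ 20.9 mm/hr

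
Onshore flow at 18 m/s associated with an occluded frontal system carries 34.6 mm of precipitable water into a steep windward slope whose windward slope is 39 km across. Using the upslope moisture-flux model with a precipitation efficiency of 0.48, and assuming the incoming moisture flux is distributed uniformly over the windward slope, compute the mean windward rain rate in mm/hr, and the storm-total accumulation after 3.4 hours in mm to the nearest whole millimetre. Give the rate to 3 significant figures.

Incoming column moisture flux per unit ridge length: F = V × PW = 18 × 34.6 = 622.8 mm·m/s.
Spread over the 39 km slope with efficiency ε = 0.48: R = ε·F/W = 0.48 × 622.8 / 39000 m = 7.665e-03 mm/s.
R = 7.665e-03 × 3600 = 27.6 mm/hr.
Over 3.4 h: total = 27.6 × 3.4 = 93.84 ≈ 94 mm.

R ≈ 27.6 mm/hr; total ≈ 94 mm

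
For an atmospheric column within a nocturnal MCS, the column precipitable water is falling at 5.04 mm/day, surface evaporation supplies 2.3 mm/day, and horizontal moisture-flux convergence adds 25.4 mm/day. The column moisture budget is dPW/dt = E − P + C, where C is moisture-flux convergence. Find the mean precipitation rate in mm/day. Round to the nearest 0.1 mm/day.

P ≈ 32.7 mm/day

dPW/dt = -5.04 mm/day.
P = E + C − dPW/dt = 2.3 + (25.4) − (-5.04) = 32.7 mm/day.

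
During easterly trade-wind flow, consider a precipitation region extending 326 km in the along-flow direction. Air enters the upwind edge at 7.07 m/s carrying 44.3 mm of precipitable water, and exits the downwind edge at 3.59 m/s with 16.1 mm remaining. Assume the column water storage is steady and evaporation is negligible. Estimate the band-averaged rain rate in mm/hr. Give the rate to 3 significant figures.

Column moisture flux per unit crosswind length is F = V × PW.
Inflow: F_in = 7.07 × 44.3 = 313.201 mm·m/s
Outflow: F_out = 3.59 × 16.1 = 57.799 mm·m/s
Steady-state rate R = (F_in − F_out)/L = (313.201 − 57.799) / 326000 m = 7.834e-04 mm/s.
R = 7.834e-04 × 3600 = 2.82 mm/hr.

R ≈ 2.82 mm/hr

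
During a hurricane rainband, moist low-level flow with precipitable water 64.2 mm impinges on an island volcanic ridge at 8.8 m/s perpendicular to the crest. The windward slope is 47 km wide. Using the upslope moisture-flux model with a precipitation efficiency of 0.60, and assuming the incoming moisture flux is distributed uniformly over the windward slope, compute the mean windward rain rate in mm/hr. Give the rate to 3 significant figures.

Incoming column moisture flux per unit ridge length: F = V × PW = 8.8 × 64.2 = 564.96 mm·m/s.
Spread over the 47 km slope with efficiency ε = 0.60: R = ε·F/W = 0.60 × 564.96 / 47000 m = 7.212e-03 mm/s.
R = 7.212e-03 × 3600 = 26.0 mm/hr.

R ≈ 26.0 mm/hr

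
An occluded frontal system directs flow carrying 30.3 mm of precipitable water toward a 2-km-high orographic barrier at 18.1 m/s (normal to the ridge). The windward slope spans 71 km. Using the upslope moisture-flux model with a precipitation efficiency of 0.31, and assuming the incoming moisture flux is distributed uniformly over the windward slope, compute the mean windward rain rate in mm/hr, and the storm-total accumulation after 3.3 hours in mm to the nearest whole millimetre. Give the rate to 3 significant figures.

Incoming column moisture flux per unit ridge length: F = V × PW = 18.1 × 30.3 = 548.43 mm·m/s.
Spread over the 71 km slope with efficiency ε = 0.31: R = ε·F/W = 0.31 × 548.43 / 71000 m = 2.395e-03 mm/s.
R = 2.395e-03 × 3600 = 8.62 mm/hr.
Over 3.3 h: total = 8.62 × 3.3 = 28.446 ≈ 28 mm.

R ≈ 8.62 mm/hr; total ≈ 28 mm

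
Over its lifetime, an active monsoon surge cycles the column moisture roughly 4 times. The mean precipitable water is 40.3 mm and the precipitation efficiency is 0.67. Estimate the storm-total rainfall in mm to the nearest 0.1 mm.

Each cycle deposits ε × PW = 0.67 × 40.3 = 27.001 mm.
Over 4 cycles: 4 × 27.001 = 108.0 mm.

rainfall ≈ 108.0 mm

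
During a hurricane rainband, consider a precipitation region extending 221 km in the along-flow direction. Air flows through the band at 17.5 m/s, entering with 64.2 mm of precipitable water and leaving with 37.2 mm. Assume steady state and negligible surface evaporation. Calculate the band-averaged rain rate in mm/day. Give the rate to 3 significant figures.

Column moisture flux per unit crosswind length is F = V × PW.
Inflow: F_in = 17.5 × 64.2 = 1123.5 mm·m/s
Outflow: F_out = 17.5 × 37.2 = 651 mm·m/s
Steady-state rate R = (F_in − F_out)/L = (1123.5 − 651) / 221000 m = 2.138e-03 mm/s.
R = 2.138e-03 × 3600 × 24 = 185 mm/day.

R ≈ 185 mm/day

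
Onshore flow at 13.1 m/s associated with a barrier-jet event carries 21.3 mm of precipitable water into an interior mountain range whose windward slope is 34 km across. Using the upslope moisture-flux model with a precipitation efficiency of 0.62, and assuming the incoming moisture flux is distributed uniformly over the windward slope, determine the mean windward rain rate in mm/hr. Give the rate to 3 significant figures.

Incoming column moisture flux per unit ridge length: F = V × PW = 13.1 × 21.3 = 279.03 mm·m/s.
Spread over the 34 km slope with efficiency ε = 0.62: R = ε·F/W = 0.62 × 279.03 / 34000 m = 5.088e-03 mm/s.
R = 5.088e-03 × 3600 = 18.3 mm/hr.

R ≈ 18.3 mm/hr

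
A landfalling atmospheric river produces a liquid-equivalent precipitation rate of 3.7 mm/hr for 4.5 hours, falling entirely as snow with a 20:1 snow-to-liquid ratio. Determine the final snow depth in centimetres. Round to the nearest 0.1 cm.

snow depth ≈ 33.3 cm

Liquid-equivalent depth = 3.7 × 4.5 = 16.65 mm.
Snow depth = 16.65 mm × 20 = 333 mm = 33.3 cm.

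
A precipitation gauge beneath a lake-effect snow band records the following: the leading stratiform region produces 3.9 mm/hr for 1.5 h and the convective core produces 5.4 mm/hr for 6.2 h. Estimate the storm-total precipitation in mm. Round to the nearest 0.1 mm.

Total = Σ Rᵢ Δtᵢ = 3.9 × 1.5 + 5.4 × 6.2
      = 5.85 + 33.48 = 39.3 mm.

total ≈ 39.3 mm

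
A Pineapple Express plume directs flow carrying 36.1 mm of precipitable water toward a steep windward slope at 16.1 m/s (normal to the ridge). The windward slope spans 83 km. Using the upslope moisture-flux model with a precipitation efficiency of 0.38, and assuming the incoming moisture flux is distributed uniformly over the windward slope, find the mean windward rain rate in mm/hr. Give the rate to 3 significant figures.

Incoming column moisture flux per unit ridge length: F = V × PW = 16.1 × 36.1 = 581.21 mm·m/s.
Spread over the 83 km slope with efficiency ε = 0.38: R = ε·F/W = 0.38 × 581.21 / 83000 m = 2.661e-03 mm/s.
R = 2.661e-03 × 3600 = 9.58 mm/hr.

R ≈ 9.58 mm/hr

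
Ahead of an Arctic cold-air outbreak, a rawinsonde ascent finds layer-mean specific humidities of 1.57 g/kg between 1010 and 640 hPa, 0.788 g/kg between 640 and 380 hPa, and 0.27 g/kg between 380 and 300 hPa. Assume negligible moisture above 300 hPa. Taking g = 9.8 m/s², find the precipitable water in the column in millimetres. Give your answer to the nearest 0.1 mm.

PW ≈ 8.2 mm

Precipitable water is the column-integrated vapour mass per unit area: PW = (1/g) Σ q̄ Δp, with q in kg/kg and Δp in Pa (1 kg/m² of water = 1 mm).
Layer 1010–640 hPa: Δp = 370 hPa = 37000 Pa, q̄ = 0.00157 kg/kg → 0.00157 × 37000 / 9.8 = 5.93 mm
Layer 640–380 hPa: Δp = 260 hPa = 26000 Pa, q̄ = 0.000788 kg/kg → 0.000788 × 26000 / 9.8 = 2.09 mm
Layer 380–300 hPa: Δp = 80 hPa = 8000 Pa, q̄ = 0.00027 kg/kg → 0.00027 × 8000 / 9.8 = 0.22 mm
PW = 5.93 + 2.09 + 0.22 = 8.24 ≈ 8.2 mm.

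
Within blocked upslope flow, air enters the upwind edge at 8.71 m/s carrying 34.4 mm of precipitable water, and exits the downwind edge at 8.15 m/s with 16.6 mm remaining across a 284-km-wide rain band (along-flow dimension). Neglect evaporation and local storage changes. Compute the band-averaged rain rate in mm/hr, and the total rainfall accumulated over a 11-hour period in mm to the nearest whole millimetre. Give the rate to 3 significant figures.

R ≈ 2.08 mm/hr; total ≈ 23 mm

Column moisture flux per unit crosswind length is F = V × PW.
Inflow: F_in = 8.71 × 34.4 = 299.624 mm·m/s
Outflow: F_out = 8.15 × 16.6 = 135.29 mm·m/s
Steady-state rate R = (F_in − F_out)/L = (299.624 − 135.29) / 284000 m = 5.786e-04 mm/s.
R = 5.786e-04 × 3600 = 2.08 mm/hr.
Over 11 h: total = 2.08 × 11 = 22.88 ≈ 23 mm.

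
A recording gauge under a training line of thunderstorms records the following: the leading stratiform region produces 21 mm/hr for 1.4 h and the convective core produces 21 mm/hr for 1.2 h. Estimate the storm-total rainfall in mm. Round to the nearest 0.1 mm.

Total = Σ Rᵢ Δtᵢ = 21 × 1.4 + 21 × 1.2
      = 29.4 + 25.2 = 54.6 mm.

total ≈ 54.6 mm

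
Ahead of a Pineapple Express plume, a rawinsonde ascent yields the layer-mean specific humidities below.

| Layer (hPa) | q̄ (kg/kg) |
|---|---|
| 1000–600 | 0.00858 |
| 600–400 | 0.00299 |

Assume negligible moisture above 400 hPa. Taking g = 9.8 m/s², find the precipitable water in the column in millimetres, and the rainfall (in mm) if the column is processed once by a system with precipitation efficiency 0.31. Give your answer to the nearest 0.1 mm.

PW ≈ 41.1 mm; rainfall ≈ 12.7 mm

Precipitable water is the column-integrated vapour mass per unit area: PW = (1/g) Σ q̄ Δp, with q in kg/kg and Δp in Pa (1 kg/m² of water = 1 mm).
Layer 1000–600 hPa: Δp = 400 hPa = 40000 Pa, q̄ = 0.00858 kg/kg → 0.00858 × 40000 / 9.8 = 35.02 mm
Layer 600–400 hPa: Δp = 200 hPa = 20000 Pa, q̄ = 0.00299 kg/kg → 0.00299 × 20000 / 9.8 = 6.10 mm
PW = 35.02 + 6.10 = 41.12 ≈ 41.1 mm.
Rainfall = ε × PW = 0.31 × 41.1 = 12.7 mm.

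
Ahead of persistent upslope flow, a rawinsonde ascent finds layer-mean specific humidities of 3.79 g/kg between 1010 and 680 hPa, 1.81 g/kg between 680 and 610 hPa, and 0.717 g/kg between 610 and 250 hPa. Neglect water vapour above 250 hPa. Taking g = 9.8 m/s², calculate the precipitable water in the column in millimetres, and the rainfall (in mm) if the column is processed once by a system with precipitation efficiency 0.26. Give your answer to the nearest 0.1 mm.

Precipitable water is the column-integrated vapour mass per unit area: PW = (1/g) Σ q̄ Δp, with q in kg/kg and Δp in Pa (1 kg/m² of water = 1 mm).
Layer 1010–680 hPa: Δp = 330 hPa = 33000 Pa, q̄ = 0.00379 kg/kg → 0.00379 × 33000 / 9.8 = 12.76 mm
Layer 680–610 hPa: Δp = 70 hPa = 7000 Pa, q̄ = 0.00181 kg/kg → 0.00181 × 7000 / 9.8 = 1.29 mm
Layer 610–250 hPa: Δp = 360 hPa = 36000 Pa, q̄ = 0.000717 kg/kg → 0.000717 × 36000 / 9.8 = 2.63 mm
PW = 12.76 + 1.29 + 2.63 = 16.68 ≈ 16.7 mm.
Rainfall = ε × PW = 0.26 × 16.7 = 4.3 mm.

PW ≈ 16.7 mm; rainfall ≈ 4.3 mm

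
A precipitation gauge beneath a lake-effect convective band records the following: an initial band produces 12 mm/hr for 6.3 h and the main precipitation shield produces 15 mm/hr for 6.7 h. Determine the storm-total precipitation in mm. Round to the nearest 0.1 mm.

total ≈ 176.1 mm

Total = Σ Rᵢ Δtᵢ = 12 × 6.3 + 15 × 6.7
      = 75.6 + 100.5 = 176.1 mm.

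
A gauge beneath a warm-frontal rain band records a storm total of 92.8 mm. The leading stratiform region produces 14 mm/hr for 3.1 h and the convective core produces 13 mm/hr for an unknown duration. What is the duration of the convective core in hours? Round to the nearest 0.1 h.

Known phases: 14 × 3.1 = 43.4 mm.
Remaining depth = 92.8 − 43.4 = 49.4 mm.
Duration = 49.4 / 13 = 3.8 h.

duration ≈ 3.8 h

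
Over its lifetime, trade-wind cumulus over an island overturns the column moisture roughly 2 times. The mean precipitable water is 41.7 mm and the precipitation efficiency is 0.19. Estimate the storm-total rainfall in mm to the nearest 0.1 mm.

rainfall ≈ 15.8 mm

Each cycle deposits ε × PW = 0.19 × 41.7 = 7.923 mm.
Over 2 cycles: 2 × 7.923 = 15.8 mm.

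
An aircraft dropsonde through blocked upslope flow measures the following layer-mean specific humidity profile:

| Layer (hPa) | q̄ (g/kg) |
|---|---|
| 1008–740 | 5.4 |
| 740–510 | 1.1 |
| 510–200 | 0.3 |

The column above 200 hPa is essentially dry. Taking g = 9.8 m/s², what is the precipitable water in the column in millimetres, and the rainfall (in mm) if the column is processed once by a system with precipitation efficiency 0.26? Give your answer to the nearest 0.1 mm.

PW ≈ 18.3 mm; rainfall ≈ 4.8 mm

Precipitable water is the column-integrated vapour mass per unit area: PW = (1/g) Σ q̄ Δp, with q in kg/kg and Δp in Pa (1 kg/m² of water = 1 mm).
Layer 1008–740 hPa: Δp = 268 hPa = 26800 Pa, q̄ = 0.0054 kg/kg → 0.0054 × 26800 / 9.8 = 14.77 mm
Layer 740–510 hPa: Δp = 230 hPa = 23000 Pa, q̄ = 0.0011 kg/kg → 0.0011 × 23000 / 9.8 = 2.58 mm
Layer 510–200 hPa: Δp = 310 hPa = 31000 Pa, q̄ = 0.0003 kg/kg → 0.0003 × 31000 / 9.8 = 0.95 mm
PW = 14.77 + 2.58 + 0.95 = 18.30 ≈ 18.3 mm.
Rainfall = ε × PW = 0.26 × 18.3 = 4.8 mm.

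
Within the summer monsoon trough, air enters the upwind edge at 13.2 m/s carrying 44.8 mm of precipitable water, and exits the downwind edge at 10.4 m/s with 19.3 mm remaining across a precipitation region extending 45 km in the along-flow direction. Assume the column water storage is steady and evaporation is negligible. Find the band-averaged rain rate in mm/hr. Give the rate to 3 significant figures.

R ≈ 31.3 mm/hr

Column moisture flux per unit crosswind length is F = V × PW.
Inflow: F_in = 13.2 × 44.8 = 591.36 mm·m/s
Outflow: F_out = 10.4 × 19.3 = 200.72 mm·m/s
Steady-state rate R = (F_in − F_out)/L = (591.36 − 200.72) / 45000 m = 8.681e-03 mm/s.
R = 8.681e-03 × 3600 = 31.3 mm/hr.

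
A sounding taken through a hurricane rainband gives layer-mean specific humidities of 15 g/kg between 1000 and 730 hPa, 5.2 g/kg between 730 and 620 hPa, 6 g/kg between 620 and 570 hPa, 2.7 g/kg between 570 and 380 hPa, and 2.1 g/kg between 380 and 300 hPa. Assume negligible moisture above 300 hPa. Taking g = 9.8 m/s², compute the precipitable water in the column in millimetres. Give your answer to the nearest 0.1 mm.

PW ≈ 57.2 mm

Precipitable water is the column-integrated vapour mass per unit area: PW = (1/g) Σ q̄ Δp, with q in kg/kg and Δp in Pa (1 kg/m² of water = 1 mm).
Layer 1000–730 hPa: Δp = 270 hPa = 27000 Pa, q̄ = 0.015 kg/kg → 0.015 × 27000 / 9.8 = 41.33 mm
Layer 730–620 hPa: Δp = 110 hPa = 11000 Pa, q̄ = 0.0052 kg/kg → 0.0052 × 11000 / 9.8 = 5.84 mm
Layer 620–570 hPa: Δp = 50 hPa = 5000 Pa, q̄ = 0.006 kg/kg → 0.006 × 5000 / 9.8 = 3.06 mm
Layer 570–380 hPa: Δp = 190 hPa = 19000 Pa, q̄ = 0.0027 kg/kg → 0.0027 × 19000 / 9.8 = 5.23 mm
Layer 380–300 hPa: Δp = 80 hPa = 8000 Pa, q̄ = 0.0021 kg/kg → 0.0021 × 8000 / 9.8 = 1.71 mm
PW = 41.33 + 5.84 + 3.06 + 5.23 + 1.71 = 57.17 ≈ 57.2 mm.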